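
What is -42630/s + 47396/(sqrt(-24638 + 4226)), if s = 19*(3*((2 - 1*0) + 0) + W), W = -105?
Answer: 14210/627 - 23698*I*sqrt(7)/189 ≈ 22.663 - 331.74*I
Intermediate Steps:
s = -1881 (s = 19*(3*((2 - 1*0) + 0) - 105) = 19*(3*((2 + 0) + 0) - 105) = 19*(3*(2 + 0) - 105) = 19*(3*2 - 105) = 19*(6 - 105) = 19*(-99) = -1881)
-42630/s + 47396/(sqrt(-24638 + 4226)) = -42630/(-1881) + 47396/(sqrt(-24638 + 4226)) = -42630*(-1/1881) + 47396/(sqrt(-20412)) = 14210/627 + 47396/((54*I*sqrt(7))) = 14210/627 + 47396*(-I*sqrt(7)/378) = 14210/627 - 23698*I*sqrt(7)/189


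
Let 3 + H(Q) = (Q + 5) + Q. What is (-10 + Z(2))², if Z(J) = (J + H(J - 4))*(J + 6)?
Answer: 100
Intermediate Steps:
H(Q) = 2 + 2*Q (H(Q) = -3 + ((Q + 5) + Q) = -3 + ((5 + Q) + Q) = -3 + (5 + 2*Q) = 2 + 2*Q)
Z(J) = (-6 + 3*J)*(6 + J) (Z(J) = (J + (2 + 2*(J - 4)))*(J + 6) = (J + (2 + 2*(-4 + J)))*(6 + J) = (J + (2 + (-8 + 2*J)))*(6 + J) = (J + (-6 + 2*J))*(6 + J) = (-6 + 3*J)*(6 + J))
(-10 + Z(2))² = (-10 + (-36 + 3*2² + 12*2))² = (-10 + (-36 + 3*4 + 24))² = (-10 + (-36 + 12 + 24))² = (-10 + 0)² = (-10)² = 100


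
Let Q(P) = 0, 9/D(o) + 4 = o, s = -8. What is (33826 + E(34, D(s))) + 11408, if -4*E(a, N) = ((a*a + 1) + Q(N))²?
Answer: -1157713/4 ≈ -2.8943e+5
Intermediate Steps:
D(o) = 9/(-4 + o)
E(a, N) = -(1 + a²)²/4 (E(a, N) = -((a*a + 1) + 0)²/4 = -((a² + 1) + 0)²/4 = -((1 + a²) + 0)²/4 = -(1 + a²)²/4)
(33826 + E(34, D(s))) + 11408 = (33826 - (1 + 34²)²/4) + 11408 = (33826 - (1 + 1156)²/4) + 11408 = (33826 - ¼*1157²) + 11408 = (33826 - ¼*1338649) + 11408 = (33826 - 1338649/4) + 11408 = -1203345/4 + 11408 = -1157713/4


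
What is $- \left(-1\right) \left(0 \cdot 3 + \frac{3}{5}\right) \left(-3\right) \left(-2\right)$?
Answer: $\frac{18}{5} \approx 3.6$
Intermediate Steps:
$- \left(-1\right) \left(0 \cdot 3 + \frac{3}{5}\right) \left(-3\right) \left(-2\right) = - \left(-1\right) \left(0 + 3 \cdot \frac{1}{5}\right) \left(-3\right) \left(-2\right) = - \left(-1\right) \left(0 + \frac{3}{5}\right) \left(-3\right) \left(-2\right) = - \left(-1\right) \frac{3}{5} \left(-3\right) \left(-2\right) = - \left(-1\right) \left(\left(- \frac{9}{5}\right) \left(-2\right)\right) = - \frac{\left(-1\right) 18}{5} = \left(-1\right) \left(- \frac{18}{5}\right) = \frac{18}{5}$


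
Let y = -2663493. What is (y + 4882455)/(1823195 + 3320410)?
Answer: 739654/1714535 ≈ 0.43140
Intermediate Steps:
(y + 4882455)/(1823195 + 3320410) = (-2663493 + 4882455)/(1823195 + 3320410) = 2218962/5143605 = 2218962*(1/5143605) = 739654/1714535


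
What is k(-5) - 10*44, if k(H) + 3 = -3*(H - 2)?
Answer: -422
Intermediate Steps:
k(H) = 3 - 3*H (k(H) = -3 - 3*(H - 2) = -3 - 3*(-2 + H) = -3 + (6 - 3*H) = 3 - 3*H)
k(-5) - 10*44 = (3 - 3*(-5)) - 10*44 = (3 + 15) - 440 = 18 - 440 = -422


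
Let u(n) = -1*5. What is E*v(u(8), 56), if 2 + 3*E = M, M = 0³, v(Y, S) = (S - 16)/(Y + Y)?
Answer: 8/3 ≈ 2.6667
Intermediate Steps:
u(n) = -5
v(Y, S) = (-16 + S)/(2*Y) (v(Y, S) = (-16 + S)/((2*Y)) = (-16 + S)*(1/(2*Y)) = (-16 + S)/(2*Y))
M = 0
E = -⅔ (E = -⅔ + (⅓)*0 = -⅔ + 0 = -⅔ ≈ -0.66667)
E*v(u(8), 56) = -(-16 + 56)/(3*(-5)) = -(-1)*40/(3*5) = -⅔*(-4) = 8/3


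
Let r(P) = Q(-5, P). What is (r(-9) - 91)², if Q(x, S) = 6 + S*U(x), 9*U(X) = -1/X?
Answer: 181476/25 ≈ 7259.0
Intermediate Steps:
U(X) = -1/(9*X) (U(X) = (-1/X)/9 = -1/(9*X))
Q(x, S) = 6 - S/(9*x) (Q(x, S) = 6 + S*(-1/(9*x)) = 6 - S/(9*x))
r(P) = 6 + P/45 (r(P) = 6 - ⅑*P/(-5) = 6 - ⅑*P*(-⅕) = 6 + P/45)
(r(-9) - 91)² = ((6 + (1/45)*(-9)) - 91)² = ((6 - ⅕) - 91)² = (29/5 - 91)² = (-426/5)² = 181476/25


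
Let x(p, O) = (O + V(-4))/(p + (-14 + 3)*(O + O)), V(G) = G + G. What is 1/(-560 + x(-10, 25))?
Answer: -560/313617 ≈ -0.0017856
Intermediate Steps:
V(G) = 2*G
x(p, O) = (-8 + O)/(p - 22*O) (x(p, O) = (O + 2*(-4))/(p + (-14 + 3)*(O + O)) = (O - 8)/(p - 22*O) = (-8 + O)/(p - 22*O))
1/(-560 + x(-10, 25)) = 1/(-560 + (8 - 1*25)/(-1*(-10) + 22*25)) = 1/(-560 + (8 - 25)/(10 + 550)) = 1/(-560 - 17/560) = 1/(-313617/560) = -560/313617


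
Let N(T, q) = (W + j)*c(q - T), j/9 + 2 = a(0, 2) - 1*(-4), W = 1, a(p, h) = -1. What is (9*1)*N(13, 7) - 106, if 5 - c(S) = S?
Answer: 884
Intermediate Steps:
c(S) = 5 - S
j = 9 (j = -18 + 9*(-1 - 1*(-4)) = -18 + 9*(-1 + 4) = -18 + 9*3 = -18 + 27 = 9)
N(T, q) = 50 - 10*q + 10*T (N(T, q) = (1 + 9)*(5 - (q - T)) = 10*(5 + (T - q)) = 10*(5 + T - q) = 50 - 10*q + 10*T)
(9*1)*N(13, 7) - 106 = (9*1)*(50 - 10*7 + 10*13) - 106 = 9*(50 - 70 + 130) - 106 = 9*110 - 106 = 990 - 106 = 884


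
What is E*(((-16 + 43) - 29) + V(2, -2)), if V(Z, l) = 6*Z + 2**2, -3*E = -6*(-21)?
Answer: -588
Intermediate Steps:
E = -42 (E = -(-2)*(-21) = -1/3*126 = -42)
V(Z, l) = 4 + 6*Z (V(Z, l) = 6*Z + 4 = 4 + 6*Z)
E*(((-16 + 43) - 29) + V(2, -2)) = -42*(((-16 + 43) - 29) + (4 + 6*2)) = -42*((27 - 29) + (4 + 12)) = -42*(-2 + 16) = -42*14 = -588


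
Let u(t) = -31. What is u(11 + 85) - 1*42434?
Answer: -42465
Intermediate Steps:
u(11 + 85) - 1*42434 = -31 - 1*42434 = -31 - 42434 = -42465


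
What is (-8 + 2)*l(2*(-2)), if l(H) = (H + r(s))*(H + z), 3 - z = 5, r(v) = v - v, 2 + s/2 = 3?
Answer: -144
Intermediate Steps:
s = 2 (s = -4 + 2*3 = -4 + 6 = 2)
r(v) = 0
z = -2 (z = 3 - 1*5 = 3 - 5 = -2)
l(H) = H*(-2 + H) (l(H) = (H + 0)*(H - 2) = H*(-2 + H))
(-8 + 2)*l(2*(-2)) = (-8 + 2)*((2*(-2))*(-2 + 2*(-2))) = -(-24)*(-2 - 4) = -(-24)*(-6) = -6*24 = -144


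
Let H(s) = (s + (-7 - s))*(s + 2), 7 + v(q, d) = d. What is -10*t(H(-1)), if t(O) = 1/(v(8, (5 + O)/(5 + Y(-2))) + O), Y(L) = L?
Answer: 15/22 ≈ 0.68182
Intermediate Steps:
v(q, d) = -7 + d
H(s) = -14 - 7*s (H(s) = -7*(2 + s) = -14 - 7*s)
t(O) = 1/(-16/3 + 4*O/3) (t(O) = 1/((-7 + (5 + O)/(5 - 2)) + O) = 1/((-7 + (5 + O)/3) + O) = 1/((-7 + (5 + O)*(⅓)) + O) = 1/((-7 + (5/3 + O/3)) + O) = 1/((-16/3 + O/3) + O) = 1/(-16/3 + 4*O/3))
-10*t(H(-1)) = -15/(2*(-4 + (-14 - 7*(-1)))) = -15/(2*(-4 + (-14 + 7))) = -15/(2*(-4 - 7)) = -15/(2*(-11)) = -15*(-1)/(2*11) = -10*(-3/44) = 15/22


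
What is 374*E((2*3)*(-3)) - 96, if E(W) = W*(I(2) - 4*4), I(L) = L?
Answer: 94152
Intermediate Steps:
E(W) = -14*W (E(W) = W*(2 - 4*4) = W*(2 - 16) = W*(-14) = -14*W)
374*E((2*3)*(-3)) - 96 = 374*(-14*2*3*(-3)) - 96 = 374*(-84*(-3)) - 96 = 374*(-14*(-18)) - 96 = 374*252 - 96 = 94248 - 96 = 94152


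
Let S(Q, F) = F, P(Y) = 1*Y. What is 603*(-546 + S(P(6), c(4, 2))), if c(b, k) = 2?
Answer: -328032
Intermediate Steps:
P(Y) = Y
603*(-546 + S(P(6), c(4, 2))) = 603*(-546 + 2) = 603*(-544) = -328032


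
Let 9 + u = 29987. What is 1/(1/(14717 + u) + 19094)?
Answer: 44695/853406331 ≈ 5.2372e-5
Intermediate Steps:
u = 29978 (u = -9 + 29987 = 29978)
1/(1/(14717 + u) + 19094) = 1/(1/(14717 + 29978) + 19094) = 1/(1/44695 + 19094) = 1/(853406331/44695) = 44695/853406331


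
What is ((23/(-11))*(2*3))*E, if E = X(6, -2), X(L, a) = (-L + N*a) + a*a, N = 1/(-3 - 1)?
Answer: 207/11 ≈ 18.818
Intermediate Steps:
N = -1/4 (N = 1/(-4) = -1/4 ≈ -0.25000)
X(L, a) = a**2 - L - a/4 (X(L, a) = (-L - a/4) + a*a = (-L - a/4) + a**2 = a**2 - L - a/4)
E = -3/2 (E = (-2)**2 - 1*6 - 1/4*(-2) = 4 - 6 + 1/2 = -3/2 ≈ -1.5000)
((23/(-11))*(2*3))*E = ((23/(-11))*(2*3))*(-3/2) = ((23*(-1/11))*6)*(-3/2) = -23/11*6*(-3/2) = -138/11*(-3/2) = 207/11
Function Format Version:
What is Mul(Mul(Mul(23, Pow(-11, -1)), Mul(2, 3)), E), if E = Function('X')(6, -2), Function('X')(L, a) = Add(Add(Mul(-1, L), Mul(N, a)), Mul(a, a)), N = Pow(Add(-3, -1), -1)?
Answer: Rational(207, 11) ≈ 18.818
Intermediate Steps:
N = Rational(-1, 4) (N = Pow(-4, -1) = Rational(-1, 4) ≈ -0.25000)
Function('X')(L, a) = Add(Pow(a, 2), Mul(-1, L), Mul(Rational(-1, 4), a)) (Function('X')(L, a) = Add(Add(Mul(-1, L), Mul(Rational(-1, 4), a)), Mul(a, a)) = Add(Add(Mul(-1, L), Mul(Rational(-1, 4), a)), Pow(a, 2)) = Add(Pow(a, 2), Mul(-1, L), Mul(Rational(-1, 4), a)))
E = Rational(-3, 2) (E = Add(Pow(-2, 2), Mul(-1, 6), Mul(Rational(-1, 4), -2)) = Add(4, -6, Rational(1, 2)) = Rational(-3, 2) ≈ -1.5000)
Mul(Mul(Mul(23, Pow(-11, -1)), Mul(2, 3)), E) = Mul(Mul(Mul(23, Pow(-11, -1)), Mul(2, 3)), Rational(-3, 2)) = Mul(Mul(Mul(23, Rational(-1, 11)), 6), Rational(-3, 2)) = Mul(Mul(Rational(-23, 11), 6), Rational(-3, 2)) = Mul(Rational(-138, 11), Rational(-3, 2)) = Rational(207, 11)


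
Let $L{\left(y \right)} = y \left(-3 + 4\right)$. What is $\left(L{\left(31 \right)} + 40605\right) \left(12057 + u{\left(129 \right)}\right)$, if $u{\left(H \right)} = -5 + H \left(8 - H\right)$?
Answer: $-144542252$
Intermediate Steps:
$L{\left(y \right)} = y$ ($L{\left(y \right)} = y 1 = y$)
$\left(L{\left(31 \right)} + 40605\right) \left(12057 + u{\left(129 \right)}\right) = \left(31 + 40605\right) \left(12057 - 15614\right) = 40636 \left(12057 - 15614\right) = 40636 \left(-3557\right) = -144542252$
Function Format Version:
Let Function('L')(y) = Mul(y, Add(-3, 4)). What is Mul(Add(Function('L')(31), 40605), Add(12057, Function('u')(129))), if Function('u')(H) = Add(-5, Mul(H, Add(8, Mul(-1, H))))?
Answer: -144542252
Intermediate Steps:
Function('L')(y) = y (Function('L')(y) = Mul(y, 1) = y)
Mul(Add(Function('L')(31), 40605), Add(12057, Function('u')(129))) = Mul(Add(31, 40605), Add(12057, Add(-5, Mul(-1, Pow(129, 2)), Mul(8, 129)))) = Mul(40636, Add(12057, Add(-5, Mul(-1, 16641), 1032))) = Mul(40636, Add(12057, Add(-5, -16641, 1032))) = Mul(40636, Add(12057, -15614)) = Mul(40636, -3557) = -144542252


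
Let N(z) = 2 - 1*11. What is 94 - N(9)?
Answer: 103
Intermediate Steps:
N(z) = -9 (N(z) = 2 - 11 = -9)
94 - N(9) = 94 - 1*(-9) = 94 + 9 = 103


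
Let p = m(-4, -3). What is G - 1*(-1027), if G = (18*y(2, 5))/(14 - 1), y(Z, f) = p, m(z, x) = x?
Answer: 13297/13 ≈ 1022.8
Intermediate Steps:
p = -3
y(Z, f) = -3
G = -54/13 (G = (18*(-3))/(14 - 1) = -54/13 ≈ -4.1538)
G - 1*(-1027) = -54/13 - 1*(-1027) = -54/13 + 1027 = 13297/13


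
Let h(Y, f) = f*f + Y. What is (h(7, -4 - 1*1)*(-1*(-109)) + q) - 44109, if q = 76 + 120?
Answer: -40425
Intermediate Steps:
h(Y, f) = Y + f**2 (h(Y, f) = f**2 + Y = Y + f**2)
q = 196
(h(7, -4 - 1*1)*(-1*(-109)) + q) - 44109 = ((7 + (-4 - 1*1)**2)*(-1*(-109)) + 196) - 44109 = ((7 + (-4 - 1)**2)*109 + 196) - 44109 = ((7 + (-5)**2)*109 + 196) - 44109 = ((7 + 25)*109 + 196) - 44109 = (32*109 + 196) - 44109 = (3488 + 196) - 44109 = 3684 - 44109 = -40425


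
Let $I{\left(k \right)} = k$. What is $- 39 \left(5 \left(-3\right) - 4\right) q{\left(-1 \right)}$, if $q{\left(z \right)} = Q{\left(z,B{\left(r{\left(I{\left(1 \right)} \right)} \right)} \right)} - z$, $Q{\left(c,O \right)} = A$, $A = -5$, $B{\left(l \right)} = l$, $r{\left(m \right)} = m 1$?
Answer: $-2964$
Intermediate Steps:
$r{\left(m \right)} = m$
$Q{\left(c,O \right)} = -5$
$q{\left(z \right)} = -5 - z$
$- 39 \left(5 \left(-3\right) - 4\right) q{\left(-1 \right)} = - 39 \left(5 \left(-3\right) - 4\right) \left(-5 - -1\right) = - 39 \left(-15 - 4\right) \left(-5 + 1\right) = \left(-39\right) \left(-19\right) \left(-4\right) = 741 \left(-4\right) = -2964$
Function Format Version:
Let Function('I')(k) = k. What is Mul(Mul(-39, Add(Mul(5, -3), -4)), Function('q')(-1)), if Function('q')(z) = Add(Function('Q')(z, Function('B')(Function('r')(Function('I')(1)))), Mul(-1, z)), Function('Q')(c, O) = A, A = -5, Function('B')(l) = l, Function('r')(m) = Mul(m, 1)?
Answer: -2964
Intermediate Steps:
Function('r')(m) = m
Function('Q')(c, O) = -5
Function('q')(z) = Add(-5, Mul(-1, z))
Mul(Mul(-39, Add(Mul(5, -3), -4)), Function('q')(-1)) = Mul(Mul(-39, Add(Mul(5, -3), -4)), Add(-5, Mul(-1, -1))) = Mul(Mul(-39, Add(-15, -4)), Add(-5, 1)) = Mul(Mul(-39, -19), -4) = Mul(741, -4) = -2964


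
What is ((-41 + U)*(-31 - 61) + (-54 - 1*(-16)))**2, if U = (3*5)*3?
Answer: 164836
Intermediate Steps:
U = 45 (U = 15*3 = 45)
((-41 + U)*(-31 - 61) + (-54 - 1*(-16)))**2 = ((-41 + 45)*(-31 - 61) + (-54 - 1*(-16)))**2 = (4*(-92) + (-54 + 16))**2 = (-368 - 38)**2 = (-406)**2 = 164836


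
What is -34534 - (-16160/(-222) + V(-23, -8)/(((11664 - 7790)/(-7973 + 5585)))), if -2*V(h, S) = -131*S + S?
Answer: -577663106/16539 ≈ -34927.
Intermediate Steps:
V(h, S) = 65*S (V(h, S) = -(-131*S + S)/2 = -(-65)*S = 65*S)
-34534 - (-16160/(-222) + V(-23, -8)/(((11664 - 7790)/(-7973 + 5585)))) = -34534 - (-16160/(-222) + (65*(-8))/(((11664 - 7790)/(-7973 + 5585)))) = -34534 - (-16160*(-1/222) - 520/(3874/(-2388))) = -34534 - (8080/111 - 520/(3874*(-1/2388))) = -34534 - (8080/111 - 520/(-1937/1194)) = -34534 - (8080/111 - 520*(-1194/1937)) = -34534 - (8080/111 + 47760/149) = -34534 - 1*6505280/16539 = -34534 - 6505280/16539 = -577663106/16539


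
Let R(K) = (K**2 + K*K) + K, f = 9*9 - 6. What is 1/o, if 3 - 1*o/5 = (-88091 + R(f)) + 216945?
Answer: -1/700880 ≈ -1.4268e-6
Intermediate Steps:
f = 75 (f = 81 - 6 = 75)
R(K) = K + 2*K**2 (R(K) = (K**2 + K**2) + K = 2*K**2 + K = K + 2*K**2)
o = -700880 (o = 15 - 5*((-88091 + 75*(1 + 2*75)) + 216945) = 15 - 5*((-88091 + 75*(1 + 150)) + 216945) = 15 - 5*((-88091 + 75*151) + 216945) = 15 - 5*((-88091 + 11325) + 216945) = 15 - 5*(-76766 + 216945) = 15 - 5*140179 = 15 - 700895 = -700880)
1/o = 1/(-700880) = -1/700880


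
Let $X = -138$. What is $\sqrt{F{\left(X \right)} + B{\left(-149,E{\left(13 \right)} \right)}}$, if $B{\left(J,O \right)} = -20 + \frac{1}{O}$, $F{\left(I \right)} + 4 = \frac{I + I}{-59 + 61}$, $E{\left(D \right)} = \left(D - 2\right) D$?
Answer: $\frac{i \sqrt{3312595}}{143} \approx 12.728 i$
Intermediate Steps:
$E{\left(D \right)} = D \left(-2 + D\right)$ ($E{\left(D \right)} = \left(-2 + D\right) D = D \left(-2 + D\right)$)
$F{\left(I \right)} = -4 + I$ ($F{\left(I \right)} = -4 + \frac{I + I}{-59 + 61} = -4 + \frac{2 I}{2} = -4 + 2 I \frac{1}{2} = -4 + I$)
$\sqrt{F{\left(X \right)} + B{\left(-149,E{\left(13 \right)} \right)}} = \sqrt{\left(-4 - 138\right) - \left(20 - \frac{1}{13 \left(-2 + 13\right)}\right)} = \sqrt{-142 - \left(20 - \frac{1}{13 \cdot 11}\right)} = \sqrt{-142 - \left(20 - \frac{1}{143}\right)} = \sqrt{-142 + \left(-20 + \frac{1}{143}\right)} = \sqrt{-142 - \frac{2859}{143}} = \sqrt{- \frac{23165}{143}} = \frac{i \sqrt{3312595}}{143}$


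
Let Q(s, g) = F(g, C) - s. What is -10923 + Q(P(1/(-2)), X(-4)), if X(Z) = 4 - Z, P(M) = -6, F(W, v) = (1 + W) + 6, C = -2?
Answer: -10902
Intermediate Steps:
F(W, v) = 7 + W
Q(s, g) = 7 + g - s (Q(s, g) = (7 + g) - s = 7 + g - s)
-10923 + Q(P(1/(-2)), X(-4)) = -10923 + (7 + (4 - 1*(-4)) - 1*(-6)) = -10923 + (7 + (4 + 4) + 6) = -10923 + (7 + 8 + 6) = -10923 + 21 = -10902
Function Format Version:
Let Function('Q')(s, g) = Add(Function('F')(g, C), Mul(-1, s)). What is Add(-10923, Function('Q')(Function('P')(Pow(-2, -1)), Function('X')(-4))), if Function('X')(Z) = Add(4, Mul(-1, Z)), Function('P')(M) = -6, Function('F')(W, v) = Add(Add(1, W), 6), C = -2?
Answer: -10902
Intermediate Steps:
Function('F')(W, v) = Add(7, W)
Function('Q')(s, g) = Add(7, g, Mul(-1, s)) (Function('Q')(s, g) = Add(Add(7, g), Mul(-1, s)) = Add(7, g, Mul(-1, s)))
Add(-10923, Function('Q')(Function('P')(Pow(-2, -1)), Function('X')(-4))) = Add(-10923, Add(7, Add(4, Mul(-1, -4)), Mul(-1, -6))) = Add(-10923, Add(7, Add(4, 4), 6)) = Add(-10923, Add(7, 8, 6)) = Add(-10923, 21) = -10902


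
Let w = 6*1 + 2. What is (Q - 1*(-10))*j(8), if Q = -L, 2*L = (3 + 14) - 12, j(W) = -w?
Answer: -60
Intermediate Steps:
w = 8 (w = 6 + 2 = 8)
j(W) = -8 (j(W) = -1*8 = -8)
L = 5/2 (L = ((3 + 14) - 12)/2 = (17 - 12)/2 = (1/2)*5 = 5/2 ≈ 2.5000)
Q = -5/2 (Q = -1*5/2 = -5/2 ≈ -2.5000)
(Q - 1*(-10))*j(8) = (-5/2 - 1*(-10))*(-8) = (-5/2 + 10)*(-8) = (15/2)*(-8) = -60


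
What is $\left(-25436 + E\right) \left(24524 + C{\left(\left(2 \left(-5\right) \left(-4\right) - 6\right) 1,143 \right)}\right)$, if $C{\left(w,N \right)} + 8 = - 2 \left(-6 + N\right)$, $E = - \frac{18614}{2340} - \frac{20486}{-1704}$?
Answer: $- \frac{51214391599129}{83070} \approx -6.1652 \cdot 10^{8}$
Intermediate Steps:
$E = \frac{675791}{166140}$ ($E = \left(-18614\right) \frac{1}{2340} - - \frac{10243}{852} = - \frac{9307}{1170} + \frac{10243}{852} = \frac{675791}{166140} \approx 4.0676$)
$C{\left(w,N \right)} = 4 - 2 N$ ($C{\left(w,N \right)} = -8 - 2 \left(-6 + N\right) = -8 - \left(-12 + 2 N\right) = 4 - 2 N$)
$\left(-25436 + E\right) \left(24524 + C{\left(\left(2 \left(-5\right) \left(-4\right) - 6\right) 1,143 \right)}\right) = \left(-25436 + \frac{675791}{166140}\right) \left(24524 + \left(4 - 286\right)\right) = - \frac{4225261249 \left(24524 + \left(4 - 286\right)\right)}{166140} = - \frac{4225261249 \left(24524 - 282\right)}{166140} = \left(- \frac{4225261249}{166140}\right) 24242 = - \frac{51214391599129}{83070}$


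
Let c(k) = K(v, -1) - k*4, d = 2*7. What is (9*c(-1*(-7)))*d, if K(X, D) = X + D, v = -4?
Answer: -4158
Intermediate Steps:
d = 14
K(X, D) = D + X
c(k) = -5 - 4*k (c(k) = (-1 - 4) - k*4 = -5 - 4*k)
(9*c(-1*(-7)))*d = (9*(-5 - (-4)*(-7)))*14 = (9*(-5 - 4*7))*14 = (9*(-5 - 28))*14 = (9*(-33))*14 = -297*14 = -4158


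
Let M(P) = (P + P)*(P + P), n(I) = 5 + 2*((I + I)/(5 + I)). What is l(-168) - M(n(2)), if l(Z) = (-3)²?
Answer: -6955/49 ≈ -141.94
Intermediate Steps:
l(Z) = 9
n(I) = 5 + 4*I/(5 + I) (n(I) = 5 + 2*((2*I)/(5 + I)) = 5 + 2*(2*I/(5 + I)) = 5 + 4*I/(5 + I))
M(P) = 4*P² (M(P) = (2*P)*(2*P) = 4*P²)
l(-168) - M(n(2)) = 9 - 4*((25 + 9*2)/(5 + 2))² = 9 - 4*((25 + 18)/7)² = 9 - 4*((⅐)*43)² = 9 - 4*(43/7)² = 9 - 4*1849/49 = 9 - 1*7396/49 = 9 - 7396/49 = -6955/49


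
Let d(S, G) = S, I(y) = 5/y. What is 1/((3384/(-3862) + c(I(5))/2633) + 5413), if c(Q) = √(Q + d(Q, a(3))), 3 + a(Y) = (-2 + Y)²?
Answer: 139905241571764249/757184483467548784247 - 9817827713*√2/757184483467548784247 ≈ 0.00018477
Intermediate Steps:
a(Y) = -3 + (-2 + Y)²
c(Q) = √2*√Q (c(Q) = √(Q + Q) = √(2*Q) = √2*√Q)
1/((3384/(-3862) + c(I(5))/2633) + 5413) = 1/((3384/(-3862) + (√2*√(5/5))/2633) + 5413) = 1/((3384*(-1/3862) + (√2*√(5*(⅕)))*(1/2633)) + 5413) = 1/((-1692/1931 + (√2*√1)*(1/2633)) + 5413) = 1/((-1692/1931 + (√2*1)*(1/2633)) + 5413) = 1/((-1692/1931 + √2*(1/2633)) + 5413) = 1/((-1692/1931 + √2/2633) + 5413) = 1/(10450811/1931 + √2/2633)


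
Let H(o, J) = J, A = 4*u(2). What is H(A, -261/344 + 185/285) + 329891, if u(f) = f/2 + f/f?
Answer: 6468500579/19608 ≈ 3.2989e+5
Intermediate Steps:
u(f) = 1 + f/2 (u(f) = f*(½) + 1 = f/2 + 1 = 1 + f/2)
A = 8 (A = 4*(1 + (½)*2) = 4*(1 + 1) = 4*2 = 8)
H(A, -261/344 + 185/285) + 329891 = (-261/344 + 185/285) + 329891 = (-261*1/344 + 185*(1/285)) + 329891 = (-261/344 + 37/57) + 329891 = -2149/19608 + 329891 = 6468500579/19608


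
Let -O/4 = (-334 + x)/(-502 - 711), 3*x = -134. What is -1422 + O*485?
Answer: -7378498/3639 ≈ -2027.6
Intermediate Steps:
x = -134/3 (x = (⅓)*(-134) = -134/3 ≈ -44.667)
O = -4544/3639 (O = -4*(-334 - 134/3)/(-502 - 711) = -(-4544)/(3*(-1213)) = -(-4544)*(-1)/(3*1213) = -4*1136/3639 = -4544/3639 ≈ -1.2487)
-1422 + O*485 = -1422 - 4544/3639*485 = -1422 - 2203840/3639 = -7378498/3639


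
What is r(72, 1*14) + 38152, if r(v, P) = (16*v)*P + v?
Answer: 54352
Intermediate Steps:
r(v, P) = v + 16*P*v (r(v, P) = 16*P*v + v = v + 16*P*v)
r(72, 1*14) + 38152 = 72*(1 + 16*(1*14)) + 38152 = 72*(1 + 16*14) + 38152 = 72*(1 + 224) + 38152 = 72*225 + 38152 = 16200 + 38152 = 54352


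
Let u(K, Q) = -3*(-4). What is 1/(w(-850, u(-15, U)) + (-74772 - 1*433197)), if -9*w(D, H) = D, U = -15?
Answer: -9/4570871 ≈ -1.9690e-6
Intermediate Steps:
u(K, Q) = 12
w(D, H) = -D/9
1/(w(-850, u(-15, U)) + (-74772 - 1*433197)) = 1/(-⅑*(-850) + (-74772 - 1*433197)) = 1/(850/9 + (-74772 - 433197)) = 1/(850/9 - 507969) = 1/(-4570871/9) = -9/4570871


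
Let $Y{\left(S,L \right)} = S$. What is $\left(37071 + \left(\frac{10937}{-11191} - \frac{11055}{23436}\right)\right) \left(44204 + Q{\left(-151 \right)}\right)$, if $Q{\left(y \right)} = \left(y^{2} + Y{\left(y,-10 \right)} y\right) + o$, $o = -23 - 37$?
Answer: $\frac{4691069502910699}{1410066} \approx 3.3268 \cdot 10^{9}$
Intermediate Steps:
$o = -60$ ($o = -23 - 37 = -60$)
$Q{\left(y \right)} = -60 + 2 y^{2}$ ($Q{\left(y \right)} = \left(y^{2} + y y\right) - 60 = \left(y^{2} + y^{2}\right) - 60 = 2 y^{2} - 60 = -60 + 2 y^{2}$)
$\left(37071 + \left(\frac{10937}{-11191} - \frac{11055}{23436}\right)\right) \left(44204 + Q{\left(-151 \right)}\right) = \left(37071 + \left(\frac{10937}{-11191} - \frac{11055}{23436}\right)\right) \left(44204 - \left(60 - 2 \left(-151\right)^{2}\right)\right) = \left(37071 + \left(10937 \left(- \frac{1}{11191}\right) - \frac{3685}{7812}\right)\right) \left(44204 + \left(-60 + 2 \cdot 22801\right)\right) = \left(37071 - \frac{4086409}{2820132}\right) \left(44204 + \left(-60 + 45602\right)\right) = \left(37071 - \frac{4086409}{2820132}\right) \left(44204 + 45542\right) = \frac{104541026963}{2820132} \cdot 89746 = \frac{4691069502910699}{1410066}$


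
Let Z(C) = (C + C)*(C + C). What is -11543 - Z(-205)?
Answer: -179643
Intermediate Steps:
Z(C) = 4*C² (Z(C) = (2*C)*(2*C) = 4*C²)
-11543 - Z(-205) = -11543 - 4*(-205)² = -11543 - 4*42025 = -11543 - 1*168100 = -11543 - 168100 = -179643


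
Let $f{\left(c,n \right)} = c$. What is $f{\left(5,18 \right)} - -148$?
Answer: $153$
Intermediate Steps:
$f{\left(5,18 \right)} - -148 = 5 - -148 = 5 + 148 = 153$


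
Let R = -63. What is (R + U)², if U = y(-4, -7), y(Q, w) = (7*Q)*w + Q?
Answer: 16641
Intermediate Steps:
y(Q, w) = Q + 7*Q*w (y(Q, w) = 7*Q*w + Q = Q + 7*Q*w)
U = 192 (U = -4*(1 + 7*(-7)) = -4*(1 - 49) = -4*(-48) = 192)
(R + U)² = (-63 + 192)² = 129² = 16641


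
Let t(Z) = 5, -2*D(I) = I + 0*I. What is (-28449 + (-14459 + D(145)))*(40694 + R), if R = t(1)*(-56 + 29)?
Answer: -3486492199/2 ≈ -1.7432e+9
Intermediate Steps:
D(I) = -I/2 (D(I) = -(I + 0*I)/2 = -(I + 0)/2 = -I/2)
R = -135 (R = 5*(-56 + 29) = 5*(-27) = -135)
(-28449 + (-14459 + D(145)))*(40694 + R) = (-28449 + (-14459 - ½*145))*(40694 - 135) = (-28449 + (-14459 - 145/2))*40559 = (-28449 - 29063/2)*40559 = -85961/2*40559 = -3486492199/2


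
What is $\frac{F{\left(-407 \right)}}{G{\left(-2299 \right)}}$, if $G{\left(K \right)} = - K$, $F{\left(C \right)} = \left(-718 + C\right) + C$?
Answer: $- \frac{1532}{2299} \approx -0.66638$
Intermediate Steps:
$F{\left(C \right)} = -718 + 2 C$
$\frac{F{\left(-407 \right)}}{G{\left(-2299 \right)}} = \frac{-718 + 2 \left(-407\right)}{\left(-1\right) \left(-2299\right)} = \frac{-718 - 814}{2299} = \left(-1532\right) \frac{1}{2299} = - \frac{1532}{2299}$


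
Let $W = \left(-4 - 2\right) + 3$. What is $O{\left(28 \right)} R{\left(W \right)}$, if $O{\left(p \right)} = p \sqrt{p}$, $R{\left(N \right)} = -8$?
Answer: $- 448 \sqrt{7} \approx -1185.3$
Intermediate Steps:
$W = -3$ ($W = -6 + 3 = -3$)
$O{\left(p \right)} = p^{\frac{3}{2}}$
$O{\left(28 \right)} R{\left(W \right)} = 28^{\frac{3}{2}} \left(-8\right) = 56 \sqrt{7} \left(-8\right) = - 448 \sqrt{7}$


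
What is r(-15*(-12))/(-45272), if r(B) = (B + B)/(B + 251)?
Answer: -45/2439029 ≈ -1.8450e-5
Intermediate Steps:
r(B) = 2*B/(251 + B) (r(B) = (2*B)/(251 + B) = 2*B/(251 + B))
r(-15*(-12))/(-45272) = (2*(-15*(-12))/(251 - 15*(-12)))/(-45272) = (2*180/(251 + 180))*(-1/45272) = (2*180/431)*(-1/45272) = (2*180*(1/431))*(-1/45272) = (360/431)*(-1/45272) = -45/2439029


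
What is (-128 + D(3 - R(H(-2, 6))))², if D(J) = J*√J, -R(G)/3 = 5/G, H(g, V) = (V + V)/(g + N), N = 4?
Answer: 132403/8 - 704*√22 ≈ 13248.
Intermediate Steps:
H(g, V) = 2*V/(4 + g) (H(g, V) = (V + V)/(g + 4) = (2*V)/(4 + g) = 2*V/(4 + g))
R(G) = -15/G
D(J) = J^(3/2)
(-128 + D(3 - R(H(-2, 6))))² = (-128 + (3 - (-15)/(2*6/(4 - 2)))^(3/2))² = (-128 + (3 - (-15)/(2*6/2))^(3/2))² = (-128 + (3 - (-15)/(2*6*(½)))^(3/2))² = (-128 + (3 - (-15)/6)^(3/2))² = (-128 + (3 - 1*(-5/2))^(3/2))² = (-128 + (3 + 5/2)^(3/2))² = (-128 + (11/2)^(3/2))² = (-128 + 11*√22/4)²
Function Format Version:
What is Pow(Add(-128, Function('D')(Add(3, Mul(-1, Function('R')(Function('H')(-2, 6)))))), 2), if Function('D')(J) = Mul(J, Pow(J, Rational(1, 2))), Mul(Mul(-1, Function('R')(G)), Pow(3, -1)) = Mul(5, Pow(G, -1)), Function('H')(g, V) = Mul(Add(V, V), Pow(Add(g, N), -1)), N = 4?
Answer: Add(Rational(132403, 8), Mul(-704, Pow(22, Rational(1, 2)))) ≈ 13248.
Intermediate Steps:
Function('H')(g, V) = Mul(2, V, Pow(Add(4, g), -1)) (Function('H')(g, V) = Mul(Add(V, V), Pow(Add(g, 4), -1)) = Mul(Mul(2, V), Pow(Add(4, g), -1)) = Mul(2, V, Pow(Add(4, g), -1)))
Function('R')(G) = Mul(-15, Pow(G, -1)) (Function('R')(G) = Mul(-3, Mul(5, Pow(G, -1))) = Mul(-15, Pow(G, -1)))
Function('D')(J) = Pow(J, Rational(3, 2))
Pow(Add(-128, Function('D')(Add(3, Mul(-1, Function('R')(Function('H')(-2, 6)))))), 2) = Pow(Add(-128, Pow(Add(3, Mul(-1, Mul(-15, Pow(Mul(2, 6, Pow(Add(4, -2), -1)), -1)))), Rational(3, 2))), 2) = Pow(Add(-128, Pow(Add(3, Mul(-1, Mul(-15, Pow(Mul(2, 6, Pow(2, -1)), -1)))), Rational(3, 2))), 2) = Pow(Add(-128, Pow(Add(3, Mul(-1, Mul(-15, Pow(Mul(2, 6, Rational(1, 2)), -1)))), Rational(3, 2))), 2) = Pow(Add(-128, Pow(Add(3, Mul(-1, Mul(-15, Pow(6, -1)))), Rational(3, 2))), 2) = Pow(Add(-128, Pow(Add(3, Mul(-1, Mul(-15, Rational(1, 6)))), Rational(3, 2))), 2) = Pow(Add(-128, Pow(Add(3, Mul(-1, Rational(-5, 2))), Rational(3, 2))), 2) = Pow(Add(-128, Pow(Add(3, Rational(5, 2)), Rational(3, 2))), 2) = Pow(Add(-128, Pow(Rational(11, 2), Rational(3, 2))), 2) = Pow(Add(-128, Mul(Rational(11, 4), Pow(22, Rational(1, 2)))), 2)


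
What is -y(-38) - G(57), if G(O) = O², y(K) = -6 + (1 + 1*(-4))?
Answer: -3240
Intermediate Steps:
y(K) = -9 (y(K) = -6 + (1 - 4) = -6 - 3 = -9)
-y(-38) - G(57) = -1*(-9) - 1*57² = 9 - 1*3249 = 9 - 3249 = -3240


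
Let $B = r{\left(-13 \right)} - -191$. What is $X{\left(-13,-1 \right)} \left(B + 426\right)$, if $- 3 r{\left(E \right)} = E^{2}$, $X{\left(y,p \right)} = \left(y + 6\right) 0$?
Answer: $0$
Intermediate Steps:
$X{\left(y,p \right)} = 0$ ($X{\left(y,p \right)} = \left(6 + y\right) 0 = 0$)
$r{\left(E \right)} = - \frac{E^{2}}{3}$
$B = \frac{404}{3}$ ($B = - \frac{\left(-13\right)^{2}}{3} - -191 = \left(- \frac{1}{3}\right) 169 + 191 = - \frac{169}{3} + 191 = \frac{404}{3} \approx 134.67$)
$X{\left(-13,-1 \right)} \left(B + 426\right) = 0 \left(\frac{404}{3} + 426\right) = 0 \cdot \frac{1682}{3} = 0$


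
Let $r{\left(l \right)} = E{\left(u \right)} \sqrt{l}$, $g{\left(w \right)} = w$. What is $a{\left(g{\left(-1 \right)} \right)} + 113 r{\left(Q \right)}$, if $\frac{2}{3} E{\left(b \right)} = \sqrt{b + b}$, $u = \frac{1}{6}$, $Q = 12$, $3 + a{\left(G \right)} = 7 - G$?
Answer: $344$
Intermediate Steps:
$a{\left(G \right)} = 4 - G$ ($a{\left(G \right)} = -3 - \left(-7 + G\right) = 4 - G$)
$u = \frac{1}{6} \approx 0.16667$
$E{\left(b \right)} = \frac{3 \sqrt{2} \sqrt{b}}{2}$ ($E{\left(b \right)} = \frac{3 \sqrt{b + b}}{2} = \frac{3 \sqrt{2 b}}{2} = \frac{3 \sqrt{2} \sqrt{b}}{2}$)
$r{\left(l \right)} = \frac{\sqrt{3} \sqrt{l}}{2}$ ($r{\left(l \right)} = \frac{3 \sqrt{2}}{2 \sqrt{6}} \sqrt{l} = \frac{3 \sqrt{2} \frac{\sqrt{6}}{6}}{2} \sqrt{l} = \frac{\sqrt{3}}{2} \sqrt{l} = \frac{\sqrt{3} \sqrt{l}}{2}$)
$a{\left(g{\left(-1 \right)} \right)} + 113 r{\left(Q \right)} = \left(4 - -1\right) + 113 \frac{\sqrt{3} \sqrt{12}}{2} = \left(4 + 1\right) + 113 \frac{\sqrt{3} \cdot 2 \sqrt{3}}{2} = 5 + 113 \cdot 3 = 5 + 339 = 344$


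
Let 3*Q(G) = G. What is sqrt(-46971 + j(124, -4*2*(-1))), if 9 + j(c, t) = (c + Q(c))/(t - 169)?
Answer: 2*I*sqrt(2740039197)/483 ≈ 216.75*I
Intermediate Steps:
Q(G) = G/3
j(c, t) = -9 + 4*c/(3*(-169 + t)) (j(c, t) = -9 + (c + c/3)/(t - 169) = -9 + (4*c/3)/(-169 + t) = -9 + 4*c/(3*(-169 + t)))
sqrt(-46971 + j(124, -4*2*(-1))) = sqrt(-46971 + (4563 - 27*(-4*2)*(-1) + 4*124)/(3*(-169 - 4*2*(-1)))) = sqrt(-46971 + (4563 - (-216)*(-1) + 496)/(3*(-169 - 8*(-1)))) = sqrt(-46971 + (4563 - 27*8 + 496)/(3*(-169 + 8))) = sqrt(-46971 + (1/3)*(4563 - 216 + 496)/(-161)) = sqrt(-46971 + (1/3)*(-1/161)*4843) = sqrt(-46971 - 4843/483) = sqrt(-22691836/483) = 2*I*sqrt(2740039197)/483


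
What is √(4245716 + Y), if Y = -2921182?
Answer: √1324534 ≈ 1150.9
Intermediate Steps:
√(4245716 + Y) = √(4245716 - 2921182) = √1324534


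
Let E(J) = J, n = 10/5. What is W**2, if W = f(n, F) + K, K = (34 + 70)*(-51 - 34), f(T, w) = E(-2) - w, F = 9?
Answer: 78340201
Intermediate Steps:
n = 2 (n = 10*(1/5) = 2)
f(T, w) = -2 - w
K = -8840 (K = 104*(-85) = -8840)
W = -8851 (W = (-2 - 1*9) - 8840 = (-2 - 9) - 8840 = -11 - 8840 = -8851)
W**2 = (-8851)**2 = 78340201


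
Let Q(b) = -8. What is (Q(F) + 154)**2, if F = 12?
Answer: 21316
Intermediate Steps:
(Q(F) + 154)**2 = (-8 + 154)**2 = 146**2 = 21316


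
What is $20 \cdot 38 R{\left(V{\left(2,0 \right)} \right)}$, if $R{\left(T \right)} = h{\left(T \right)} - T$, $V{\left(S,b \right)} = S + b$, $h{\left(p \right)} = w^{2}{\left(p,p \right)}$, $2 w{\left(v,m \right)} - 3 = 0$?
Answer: $190$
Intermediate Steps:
$w{\left(v,m \right)} = \frac{3}{2}$ ($w{\left(v,m \right)} = \frac{3}{2} + \frac{1}{2} \cdot 0 = \frac{3}{2} + 0 = \frac{3}{2}$)
$h{\left(p \right)} = \frac{9}{4}$ ($h{\left(p \right)} = \left(\frac{3}{2}\right)^{2} = \frac{9}{4}$)
$R{\left(T \right)} = \frac{9}{4} - T$
$20 \cdot 38 R{\left(V{\left(2,0 \right)} \right)} = 20 \cdot 38 \left(\frac{9}{4} - \left(2 + 0\right)\right) = 760 \left(\frac{9}{4} - 2\right) = 760 \cdot \frac{1}{4} = 190$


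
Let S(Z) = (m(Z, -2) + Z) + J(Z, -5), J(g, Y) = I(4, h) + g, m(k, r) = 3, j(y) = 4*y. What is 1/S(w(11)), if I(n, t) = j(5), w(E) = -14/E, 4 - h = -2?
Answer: 11/225 ≈ 0.048889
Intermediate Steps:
h = 6 (h = 4 - 1*(-2) = 4 + 2 = 6)
I(n, t) = 20 (I(n, t) = 4*5 = 20)
J(g, Y) = 20 + g
S(Z) = 23 + 2*Z (S(Z) = (3 + Z) + (20 + Z) = 23 + 2*Z)
1/S(w(11)) = 1/(23 + 2*(-14/11)) = 1/(23 - 28/11) = 1/(225/11) = 11/225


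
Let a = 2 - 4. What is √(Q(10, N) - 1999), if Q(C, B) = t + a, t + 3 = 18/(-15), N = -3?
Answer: 3*I*√5570/5 ≈ 44.779*I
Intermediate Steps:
a = -2
t = -21/5 (t = -3 + 18/(-15) = -3 + 18*(-1/15) = -3 - 6/5 = -21/5 ≈ -4.2000)
Q(C, B) = -31/5 (Q(C, B) = -21/5 - 2 = -31/5)
√(Q(10, N) - 1999) = √(-31/5 - 1999) = √(-10026/5) = 3*I*√5570/5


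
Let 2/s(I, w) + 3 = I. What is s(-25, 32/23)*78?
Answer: -39/7 ≈ -5.5714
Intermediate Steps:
s(I, w) = 2/(-3 + I)
s(-25, 32/23)*78 = (2/(-3 - 25))*78 = (2/(-28))*78 = (2*(-1/28))*78 = -1/14*78 = -39/7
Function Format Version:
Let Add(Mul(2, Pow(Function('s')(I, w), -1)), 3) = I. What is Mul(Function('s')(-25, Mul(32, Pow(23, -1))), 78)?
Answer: Rational(-39, 7) ≈ -5.5714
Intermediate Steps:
Function('s')(I, w) = Mul(2, Pow(Add(-3, I), -1))
Mul(Function('s')(-25, Mul(32, Pow(23, -1))), 78) = Mul(Mul(2, Pow(Add(-3, -25), -1)), 78) = Mul(Mul(2, Pow(-28, -1)), 78) = Mul(Mul(2, Rational(-1, 28)), 78) = Mul(Rational(-1, 14), 78) = Rational(-39, 7)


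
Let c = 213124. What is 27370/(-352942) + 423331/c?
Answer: 71789042961/37610205404 ≈ 1.9088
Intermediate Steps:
27370/(-352942) + 423331/c = 27370/(-352942) + 423331/213124 = 27370*(-1/352942) + 423331*(1/213124) = -13685/176471 + 423331/213124 = 71789042961/37610205404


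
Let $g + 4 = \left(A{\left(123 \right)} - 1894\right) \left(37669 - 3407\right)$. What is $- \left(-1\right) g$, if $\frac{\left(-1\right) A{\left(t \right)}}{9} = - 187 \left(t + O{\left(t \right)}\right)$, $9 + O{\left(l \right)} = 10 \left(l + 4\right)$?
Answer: $79740625032$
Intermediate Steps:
$O{\left(l \right)} = 31 + 10 l$ ($O{\left(l \right)} = -9 + 10 \left(l + 4\right) = -9 + 10 \left(4 + l\right) = -9 + \left(40 + 10 l\right) = 31 + 10 l$)
$A{\left(t \right)} = 52173 + 18513 t$ ($A{\left(t \right)} = - 9 \left(- 187 \left(t + \left(31 + 10 t\right)\right)\right) = - 9 \left(- 187 \left(31 + 11 t\right)\right) = - 9 \left(-5797 - 2057 t\right) = 52173 + 18513 t$)
$g = 79740625032$ ($g = -4 + \left(\left(52173 + 18513 \cdot 123\right) - 1894\right) \left(37669 - 3407\right) = -4 + \left(\left(52173 + 2277099\right) - 1894\right) 34262 = -4 + \left(2329272 - 1894\right) 34262 = -4 + 2327378 \cdot 34262 = -4 + 79740625036 = 79740625032$)
$- \left(-1\right) g = - \left(-1\right) 79740625032 = \left(-1\right) \left(-79740625032\right) = 79740625032$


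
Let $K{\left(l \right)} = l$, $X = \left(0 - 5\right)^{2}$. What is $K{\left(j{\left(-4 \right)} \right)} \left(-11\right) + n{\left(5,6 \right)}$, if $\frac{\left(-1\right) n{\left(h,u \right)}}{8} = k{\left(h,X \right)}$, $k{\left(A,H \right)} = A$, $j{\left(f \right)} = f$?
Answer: $4$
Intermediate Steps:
$X = 25$ ($X = \left(-5\right)^{2} = 25$)
$n{\left(h,u \right)} = - 8 h$
$K{\left(j{\left(-4 \right)} \right)} \left(-11\right) + n{\left(5,6 \right)} = \left(-4\right) \left(-11\right) - 40 = 44 - 40 = 4$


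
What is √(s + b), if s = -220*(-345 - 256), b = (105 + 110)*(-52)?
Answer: 4*√7565 ≈ 347.91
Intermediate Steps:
b = -11180 (b = 215*(-52) = -11180)
s = 132220 (s = -220*(-601) = 132220)
√(s + b) = √(132220 - 11180) = √121040 = 4*√7565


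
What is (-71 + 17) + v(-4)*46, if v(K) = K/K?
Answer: -8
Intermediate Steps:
v(K) = 1
(-71 + 17) + v(-4)*46 = (-71 + 17) + 1*46 = -54 + 46 = -8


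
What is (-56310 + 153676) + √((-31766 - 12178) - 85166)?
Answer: 97366 + I*√129110 ≈ 97366.0 + 359.32*I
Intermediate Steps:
(-56310 + 153676) + √((-31766 - 12178) - 85166) = 97366 + √(-43944 - 85166) = 97366 + √(-129110) = 97366 + I*√129110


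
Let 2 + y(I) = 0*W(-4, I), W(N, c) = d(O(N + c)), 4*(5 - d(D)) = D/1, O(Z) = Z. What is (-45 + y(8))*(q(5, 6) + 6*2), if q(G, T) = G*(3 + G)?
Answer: -2444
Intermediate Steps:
d(D) = 5 - D/4 (d(D) = 5 - D/(4*1) = 5 - D/4)
W(N, c) = 5 - N/4 - c/4 (W(N, c) = 5 - (N + c)/4 = 5 + (-N/4 - c/4) = 5 - N/4 - c/4)
y(I) = -2 (y(I) = -2 + 0*(5 - 1/4*(-4) - I/4) = -2 + 0*(5 + 1 - I/4) = -2 + 0*(6 - I/4) = -2 + 0 = -2)
(-45 + y(8))*(q(5, 6) + 6*2) = (-45 - 2)*(5*(3 + 5) + 6*2) = -47*(5*8 + 12) = -47*(40 + 12) = -47*52 = -2444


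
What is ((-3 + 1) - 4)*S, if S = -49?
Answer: 294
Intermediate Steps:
((-3 + 1) - 4)*S = ((-3 + 1) - 4)*(-49) = (-2 - 4)*(-49) = -6*(-49) = 294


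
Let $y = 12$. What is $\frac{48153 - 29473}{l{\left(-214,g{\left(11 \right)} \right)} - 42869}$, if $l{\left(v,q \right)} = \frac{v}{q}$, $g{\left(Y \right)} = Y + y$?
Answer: $- \frac{429640}{986201} \approx -0.43565$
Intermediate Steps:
$g{\left(Y \right)} = 12 + Y$ ($g{\left(Y \right)} = Y + 12 = 12 + Y$)
$\frac{48153 - 29473}{l{\left(-214,g{\left(11 \right)} \right)} - 42869} = \frac{48153 - 29473}{- \frac{214}{12 + 11} - 42869} = \frac{18680}{- \frac{214}{23} - 42869} = \frac{18680}{- \frac{986201}{23}} = 18680 \left(- \frac{23}{986201}\right) = - \frac{429640}{986201}$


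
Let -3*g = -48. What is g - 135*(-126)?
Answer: 17026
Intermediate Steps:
g = 16 (g = -⅓*(-48) = 16)
g - 135*(-126) = 16 - 135*(-126) = 16 + 17010 = 17026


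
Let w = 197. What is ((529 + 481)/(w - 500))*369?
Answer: -1230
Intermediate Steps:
((529 + 481)/(w - 500))*369 = ((529 + 481)/(197 - 500))*369 = (1010/(-303))*369 = (1010*(-1/303))*369 = -10/3*369 = -1230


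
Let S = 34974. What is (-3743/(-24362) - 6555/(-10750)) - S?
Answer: -457959669542/13094575 ≈ -34973.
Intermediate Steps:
(-3743/(-24362) - 6555/(-10750)) - S = (-3743/(-24362) - 6555/(-10750)) - 1*34974 = (-3743*(-1/24362) - 6555*(-1/10750)) - 34974 = (3743/24362 + 1311/2150) - 34974 = 9996508/13094575 - 34974 = -457959669542/13094575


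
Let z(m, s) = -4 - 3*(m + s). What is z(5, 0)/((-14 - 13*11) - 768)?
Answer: 19/925 ≈ 0.020541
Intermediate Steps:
z(m, s) = -4 - 3*m - 3*s (z(m, s) = -4 + (-3*m - 3*s) = -4 - 3*m - 3*s)
z(5, 0)/((-14 - 13*11) - 768) = (-4 - 3*5 - 3*0)/((-14 - 13*11) - 768) = (-4 - 15 + 0)/((-14 - 143) - 768) = -19/(-157 - 768) = -19/(-925) = -1/925*(-19) = 19/925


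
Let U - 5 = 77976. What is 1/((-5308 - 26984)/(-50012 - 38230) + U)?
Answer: 14707/1146871949 ≈ 1.2824e-5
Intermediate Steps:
U = 77981 (U = 5 + 77976 = 77981)
1/((-5308 - 26984)/(-50012 - 38230) + U) = 1/((-5308 - 26984)/(-50012 - 38230) + 77981) = 1/(-32292/(-88242) + 77981) = 1/(-32292*(-1/88242) + 77981) = 1/(5382/14707 + 77981) = 1/(1146871949/14707) = 14707/1146871949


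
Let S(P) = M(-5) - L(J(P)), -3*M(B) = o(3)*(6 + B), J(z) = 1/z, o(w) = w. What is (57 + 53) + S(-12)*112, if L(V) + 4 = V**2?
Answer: 4007/9 ≈ 445.22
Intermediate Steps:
M(B) = -6 - B (M(B) = -(6 + B) = -(18 + 3*B)/3 = -6 - B)
L(V) = -4 + V**2
S(P) = 3 - 1/P**2 (S(P) = (-6 - 1*(-5)) - (-4 + (1/P)**2) = (-6 + 5) - (-4 + P**(-2)) = -1 + (4 - 1/P**2) = 3 - 1/P**2)
(57 + 53) + S(-12)*112 = (57 + 53) + (3 - 1/(-12)**2)*112 = 110 + (3 - 1*1/144)*112 = 110 + (3 - 1/144)*112 = 110 + (431/144)*112 = 110 + 3017/9 = 4007/9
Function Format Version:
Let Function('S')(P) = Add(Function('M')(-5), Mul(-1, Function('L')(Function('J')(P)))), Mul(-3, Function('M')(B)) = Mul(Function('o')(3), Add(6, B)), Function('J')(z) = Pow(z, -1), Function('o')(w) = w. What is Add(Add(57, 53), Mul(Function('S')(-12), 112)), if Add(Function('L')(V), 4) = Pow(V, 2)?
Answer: Rational(4007, 9) ≈ 445.22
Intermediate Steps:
Function('M')(B) = Add(-6, Mul(-1, B)) (Function('M')(B) = Mul(Rational(-1, 3), Mul(3, Add(6, B))) = Mul(Rational(-1, 3), Add(18, Mul(3, B))) = Add(-6, Mul(-1, B)))
Function('L')(V) = Add(-4, Pow(V, 2))
Function('S')(P) = Add(3, Mul(-1, Pow(P, -2))) (Function('S')(P) = Add(Add(-6, Mul(-1, -5)), Mul(-1, Add(-4, Pow(Pow(P, -1), 2)))) = Add(Add(-6, 5), Mul(-1, Add(-4, Pow(P, -2)))) = Add(-1, Add(4, Mul(-1, Pow(P, -2)))) = Add(3, Mul(-1, Pow(P, -2))))
Add(Add(57, 53), Mul(Function('S')(-12), 112)) = Add(Add(57, 53), Mul(Add(3, Mul(-1, Pow(-12, -2))), 112)) = Add(110, Mul(Add(3, Mul(-1, Rational(1, 144))), 112)) = Add(110, Mul(Add(3, Rational(-1, 144)), 112)) = Add(110, Mul(Rational(431, 144), 112)) = Add(110, Rational(3017, 9)) = Rational(4007, 9)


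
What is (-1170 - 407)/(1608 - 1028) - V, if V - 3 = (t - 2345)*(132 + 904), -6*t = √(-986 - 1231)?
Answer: 1409060283/580 + 518*I*√2217/3 ≈ 2.4294e+6 + 8130.0*I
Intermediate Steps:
t = -I*√2217/6 (t = -√(-986 - 1231)/6 = -I*√2217/6 ≈ -7.8475*I)
V = -2429417 - 518*I*√2217/3 (V = 3 + (-I*√2217/6 - 2345)*(132 + 904) = 3 + (-2345 - I*√2217/6)*1036 = 3 + (-2429420 - 518*I*√2217/3) = -2429417 - 518*I*√2217/3 ≈ -2.4294e+6 - 8130.0*I)
(-1170 - 407)/(1608 - 1028) - V = (-1170 - 407)/(1608 - 1028) - (-2429417 - 518*I*√2217/3) = -1577/580 + (2429417 + 518*I*√2217/3) = 1409060283/580 + 518*I*√2217/3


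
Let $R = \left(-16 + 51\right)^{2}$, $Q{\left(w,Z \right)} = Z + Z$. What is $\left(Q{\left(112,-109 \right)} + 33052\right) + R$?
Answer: $34059$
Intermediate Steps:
$Q{\left(w,Z \right)} = 2 Z$
$R = 1225$ ($R = 35^{2} = 1225$)
$\left(Q{\left(112,-109 \right)} + 33052\right) + R = \left(2 \left(-109\right) + 33052\right) + 1225 = \left(-218 + 33052\right) + 1225 = 32834 + 1225 = 34059$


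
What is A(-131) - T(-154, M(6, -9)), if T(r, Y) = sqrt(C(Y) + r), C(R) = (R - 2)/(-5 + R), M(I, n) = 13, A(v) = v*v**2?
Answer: -2248091 - I*sqrt(2442)/4 ≈ -2.2481e+6 - 12.354*I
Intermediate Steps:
A(v) = v**3
C(R) = (-2 + R)/(-5 + R)
T(r, Y) = sqrt(r + (-2 + Y)/(-5 + Y)) (T(r, Y) = sqrt((-2 + Y)/(-5 + Y) + r) = sqrt(r + (-2 + Y)/(-5 + Y)))
A(-131) - T(-154, M(6, -9)) = (-131)**3 - sqrt((-2 + 13 - 154*(-5 + 13))/(-5 + 13)) = -2248091 - sqrt((-2 + 13 - 154*8)/8) = -2248091 - sqrt((-2 + 13 - 1232)/8) = -2248091 - sqrt((1/8)*(-1221)) = -2248091 - sqrt(-1221/8) = -2248091 - I*sqrt(2442)/4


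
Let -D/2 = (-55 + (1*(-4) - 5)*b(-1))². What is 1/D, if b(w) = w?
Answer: -1/4232 ≈ -0.00023629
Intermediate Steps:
D = -4232 (D = -2*(-55 + (1*(-4) - 5)*(-1))² = -2*(-55 + (-4 - 5)*(-1))² = -2*(-55 - 9*(-1))² = -2*(-55 + 9)² = -2*(-46)² = -2*2116 = -4232)
1/D = 1/(-4232) = -1/4232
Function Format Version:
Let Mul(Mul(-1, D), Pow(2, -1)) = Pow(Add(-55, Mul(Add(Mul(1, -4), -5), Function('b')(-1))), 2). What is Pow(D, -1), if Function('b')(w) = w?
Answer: Rational(-1, 4232) ≈ -0.00023629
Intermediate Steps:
D = -4232 (D = Mul(-2, Pow(Add(-55, Mul(Add(Mul(1, -4), -5), -1)), 2)) = Mul(-2, Pow(Add(-55, Mul(Add(-4, -5), -1)), 2)) = Mul(-2, Pow(Add(-55, Mul(-9, -1)), 2)) = Mul(-2, Pow(Add(-55, 9), 2)) = Mul(-2, Pow(-46, 2)) = Mul(-2, 2116) = -4232)
Pow(D, -1) = Pow(-4232, -1) = Rational(-1, 4232)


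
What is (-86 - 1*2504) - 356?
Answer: -2946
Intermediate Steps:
(-86 - 1*2504) - 356 = (-86 - 2504) - 356 = -2590 - 356 = -2946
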